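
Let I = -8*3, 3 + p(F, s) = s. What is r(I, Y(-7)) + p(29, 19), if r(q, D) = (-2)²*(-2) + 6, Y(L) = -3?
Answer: 14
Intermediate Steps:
p(F, s) = -3 + s
I = -24
r(q, D) = -2 (r(q, D) = 4*(-2) + 6 = -8 + 6 = -2)
r(I, Y(-7)) + p(29, 19) = -2 + (-3 + 19) = -2 + 16 = 14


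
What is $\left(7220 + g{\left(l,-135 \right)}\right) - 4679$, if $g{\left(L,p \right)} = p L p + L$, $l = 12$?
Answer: $221253$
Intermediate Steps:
$g{\left(L,p \right)} = L + L p^{2}$ ($g{\left(L,p \right)} = L p p + L = L p^{2} + L = L + L p^{2}$)
$\left(7220 + g{\left(l,-135 \right)}\right) - 4679 = \left(7220 + 12 \left(1 + \left(-135\right)^{2}\right)\right) - 4679 = \left(7220 + 12 \left(1 + 18225\right)\right) - 4679 = \left(7220 + 12 \cdot 18226\right) - 4679 = \left(7220 + 218712\right) - 4679 = 225932 - 4679 = 221253$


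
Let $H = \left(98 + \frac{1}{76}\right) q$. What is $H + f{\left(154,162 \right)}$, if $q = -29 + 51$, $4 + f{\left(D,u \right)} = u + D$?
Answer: $\frac{93795}{38} \approx 2468.3$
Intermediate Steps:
$f{\left(D,u \right)} = -4 + D + u$ ($f{\left(D,u \right)} = -4 + \left(u + D\right) = -4 + \left(D + u\right) = -4 + D + u$)
$q = 22$
$H = \frac{81939}{38}$ ($H = \left(98 + \frac{1}{76}\right) 22 = \frac{7449}{76} \cdot 22 = \frac{81939}{38} \approx 2156.3$)
$H + f{\left(154,162 \right)} = \frac{81939}{38} + \left(-4 + 154 + 162\right) = \frac{81939}{38} + 312 = \frac{93795}{38}$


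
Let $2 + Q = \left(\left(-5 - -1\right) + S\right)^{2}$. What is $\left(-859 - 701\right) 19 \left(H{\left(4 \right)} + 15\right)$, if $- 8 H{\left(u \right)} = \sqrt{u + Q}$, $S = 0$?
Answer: $-444600 + 11115 \sqrt{2} \approx -4.2888 \cdot 10^{5}$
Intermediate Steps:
$Q = 14$ ($Q = -2 + \left(\left(-5 - -1\right) + 0\right)^{2} = -2 + \left(\left(-5 + 1\right) + 0\right)^{2} = -2 + \left(-4 + 0\right)^{2} = -2 + \left(-4\right)^{2} = -2 + 16 = 14$)
$H{\left(u \right)} = - \frac{\sqrt{14 + u}}{8}$ ($H{\left(u \right)} = - \frac{\sqrt{u + 14}}{8} = - \frac{\sqrt{14 + u}}{8}$)
$\left(-859 - 701\right) 19 \left(H{\left(4 \right)} + 15\right) = \left(-859 - 701\right) 19 \left(- \frac{\sqrt{14 + 4}}{8} + 15\right) = - 1560 \cdot 19 \left(- \frac{\sqrt{18}}{8} + 15\right) = - 1560 \cdot 19 \left(- \frac{3 \sqrt{2}}{8} + 15\right) = - 1560 \cdot 19 \left(15 - \frac{3 \sqrt{2}}{8}\right) = - 1560 \left(285 - \frac{57 \sqrt{2}}{8}\right) = -444600 + 11115 \sqrt{2}$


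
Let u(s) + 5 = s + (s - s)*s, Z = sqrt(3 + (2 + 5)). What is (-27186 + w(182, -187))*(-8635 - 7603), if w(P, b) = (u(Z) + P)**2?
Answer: -67436414 - 5748252*sqrt(10) ≈ -8.5614e+7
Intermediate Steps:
Z = sqrt(10) (Z = sqrt(3 + 7) = sqrt(10) ≈ 3.1623)
u(s) = -5 + s (u(s) = -5 + (s + (s - s)*s) = -5 + (s + 0*s) = -5 + (s + 0) = -5 + s)
w(P, b) = (-5 + P + sqrt(10))**2 (w(P, b) = ((-5 + sqrt(10)) + P)**2 = (-5 + P + sqrt(10))**2)
(-27186 + w(182, -187))*(-8635 - 7603) = (-27186 + (-5 + 182 + sqrt(10))**2)*(-8635 - 7603) = (-27186 + (177 + sqrt(10))**2)*(-16238) = 441446268 - 16238*(177 + sqrt(10))**2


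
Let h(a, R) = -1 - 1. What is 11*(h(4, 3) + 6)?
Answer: 44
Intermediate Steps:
h(a, R) = -2
11*(h(4, 3) + 6) = 11*(-2 + 6) = 11*4 = 44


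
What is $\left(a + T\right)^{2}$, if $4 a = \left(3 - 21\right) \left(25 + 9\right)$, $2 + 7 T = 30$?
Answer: $22201$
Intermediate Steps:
$T = 4$ ($T = - \frac{2}{7} + \frac{1}{7} \cdot 30 = - \frac{2}{7} + \frac{30}{7} = 4$)
$a = -153$ ($a = \frac{\left(3 - 21\right) \left(25 + 9\right)}{4} = \frac{\left(-18\right) 34}{4} = \frac{1}{4} \left(-612\right) = -153$)
$\left(a + T\right)^{2} = \left(-153 + 4\right)^{2} = \left(-149\right)^{2} = 22201$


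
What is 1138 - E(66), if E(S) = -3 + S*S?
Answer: -3215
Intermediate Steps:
E(S) = -3 + S**2
1138 - E(66) = 1138 - (-3 + 66**2) = 1138 - (-3 + 4356) = 1138 - 1*4353 = 1138 - 4353 = -3215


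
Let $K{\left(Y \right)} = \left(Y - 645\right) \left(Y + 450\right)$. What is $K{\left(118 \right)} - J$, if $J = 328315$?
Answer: $-627651$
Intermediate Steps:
$K{\left(Y \right)} = \left(-645 + Y\right) \left(450 + Y\right)$
$K{\left(118 \right)} - J = \left(-290250 + 118^{2} - 23010\right) - 328315 = \left(-290250 + 13924 - 23010\right) - 328315 = -299336 - 328315 = -627651$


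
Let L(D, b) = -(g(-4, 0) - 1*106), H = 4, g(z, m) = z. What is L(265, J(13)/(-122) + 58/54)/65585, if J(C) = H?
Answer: 22/13117 ≈ 0.0016772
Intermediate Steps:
J(C) = 4
L(D, b) = 110 (L(D, b) = -(-4 - 1*106) = -(-4 - 106) = -1*(-110) = 110)
L(265, J(13)/(-122) + 58/54)/65585 = 110/65585 = 110*(1/65585) = 22/13117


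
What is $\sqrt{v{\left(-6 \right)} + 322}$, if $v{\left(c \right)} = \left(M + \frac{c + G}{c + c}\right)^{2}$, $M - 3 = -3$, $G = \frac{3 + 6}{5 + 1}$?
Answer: $\frac{\sqrt{20617}}{8} \approx 17.948$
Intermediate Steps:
$G = \frac{3}{2}$ ($G = \frac{9}{6} = 9 \cdot \frac{1}{6} = \frac{3}{2} \approx 1.5$)
$M = 0$ ($M = 3 - 3 = 0$)
$v{\left(c \right)} = \frac{\left(\frac{3}{2} + c\right)^{2}}{4 c^{2}}$ ($v{\left(c \right)} = \left(0 + \frac{c + \frac{3}{2}}{c + c}\right)^{2} = \left(0 + \frac{\frac{3}{2} + c}{2 c}\right)^{2} = \left(\frac{\frac{3}{2} + c}{2 c}\right)^{2} = \frac{\left(\frac{3}{2} + c\right)^{2}}{4 c^{2}}$)
$\sqrt{v{\left(-6 \right)} + 322} = \sqrt{\frac{\left(3 + 2 \left(-6\right)\right)^{2}}{16 \cdot 36} + 322} = \sqrt{\frac{1}{16} \cdot \frac{1}{36} \left(3 - 12\right)^{2} + 322} = \sqrt{\frac{1}{16} \cdot \frac{1}{36} \left(-9\right)^{2} + 322} = \sqrt{\frac{1}{16} \cdot \frac{1}{36} \cdot 81 + 322} = \sqrt{\frac{9}{64} + 322} = \sqrt{\frac{20617}{64}} = \frac{\sqrt{20617}}{8}$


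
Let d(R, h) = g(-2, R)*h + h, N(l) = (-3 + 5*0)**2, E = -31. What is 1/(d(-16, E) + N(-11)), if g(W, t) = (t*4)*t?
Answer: -1/31766 ≈ -3.1480e-5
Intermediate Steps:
g(W, t) = 4*t**2 (g(W, t) = (4*t)*t = 4*t**2)
N(l) = 9 (N(l) = (-3 + 0)**2 = (-3)**2 = 9)
d(R, h) = h + 4*h*R**2 (d(R, h) = (4*R**2)*h + h = 4*h*R**2 + h = h + 4*h*R**2)
1/(d(-16, E) + N(-11)) = 1/(-31*(1 + 4*(-16)**2) + 9) = 1/(-31*(1 + 4*256) + 9) = 1/(-31*(1 + 1024) + 9) = 1/(-31*1025 + 9) = 1/(-31775 + 9) = 1/(-31766) = -1/31766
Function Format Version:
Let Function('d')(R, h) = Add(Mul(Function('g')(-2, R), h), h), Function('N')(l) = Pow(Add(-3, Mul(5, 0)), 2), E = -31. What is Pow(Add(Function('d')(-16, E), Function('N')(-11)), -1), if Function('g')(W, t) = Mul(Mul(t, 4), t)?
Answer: Rational(-1, 31766) ≈ -3.1480e-5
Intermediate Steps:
Function('g')(W, t) = Mul(4, Pow(t, 2)) (Function('g')(W, t) = Mul(Mul(4, t), t) = Mul(4, Pow(t, 2)))
Function('N')(l) = 9 (Function('N')(l) = Pow(Add(-3, 0), 2) = Pow(-3, 2) = 9)
Function('d')(R, h) = Add(h, Mul(4, h, Pow(R, 2))) (Function('d')(R, h) = Add(Mul(Mul(4, Pow(R, 2)), h), h) = Add(Mul(4, h, Pow(R, 2)), h) = Add(h, Mul(4, h, Pow(R, 2))))
Pow(Add(Function('d')(-16, E), Function('N')(-11)), -1) = Pow(Add(Mul(-31, Add(1, Mul(4, Pow(-16, 2)))), 9), -1) = Pow(Add(Mul(-31, Add(1, Mul(4, 256))), 9), -1) = Pow(Add(Mul(-31, Add(1, 1024)), 9), -1) = Pow(Add(Mul(-31, 1025), 9), -1) = Pow(Add(-31775, 9), -1) = Pow(-31766, -1) = Rational(-1, 31766)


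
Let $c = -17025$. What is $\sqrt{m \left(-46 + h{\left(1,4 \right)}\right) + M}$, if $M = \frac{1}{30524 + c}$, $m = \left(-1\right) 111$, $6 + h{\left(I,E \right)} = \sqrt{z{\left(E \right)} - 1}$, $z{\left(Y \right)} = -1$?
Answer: $\frac{\sqrt{1051791175271 - 20226753111 i \sqrt{2}}}{13499} \approx 75.981 - 1.033 i$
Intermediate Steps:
$h{\left(I,E \right)} = -6 + i \sqrt{2}$ ($h{\left(I,E \right)} = -6 + \sqrt{-1 - 1} = -6 + \sqrt{-2} = -6 + i \sqrt{2}$)
$m = -111$
$M = \frac{1}{13499}$ ($M = \frac{1}{30524 - 17025} = \frac{1}{13499} \approx 7.408 \cdot 10^{-5}$)
$\sqrt{m \left(-46 + h{\left(1,4 \right)}\right) + M} = \sqrt{- 111 \left(-46 - \left(6 - i \sqrt{2}\right)\right) + \frac{1}{13499}} = \sqrt{- 111 \left(-52 + i \sqrt{2}\right) + \frac{1}{13499}} = \sqrt{\left(5772 - 111 i \sqrt{2}\right) + \frac{1}{13499}} = \sqrt{\frac{77916229}{13499} - 111 i \sqrt{2}}$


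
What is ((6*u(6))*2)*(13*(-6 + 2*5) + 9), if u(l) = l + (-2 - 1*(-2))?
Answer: 4392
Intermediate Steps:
u(l) = l (u(l) = l + (-2 + 2) = l + 0 = l)
((6*u(6))*2)*(13*(-6 + 2*5) + 9) = ((6*6)*2)*(13*(-6 + 2*5) + 9) = (36*2)*(13*(-6 + 10) + 9) = 72*(13*4 + 9) = 72*(52 + 9) = 72*61 = 4392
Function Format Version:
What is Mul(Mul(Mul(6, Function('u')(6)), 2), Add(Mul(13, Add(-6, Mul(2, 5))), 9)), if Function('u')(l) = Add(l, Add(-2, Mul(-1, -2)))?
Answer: 4392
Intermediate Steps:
Function('u')(l) = l (Function('u')(l) = Add(l, Add(-2, 2)) = Add(l, 0) = l)
Mul(Mul(Mul(6, Function('u')(6)), 2), Add(Mul(13, Add(-6, Mul(2, 5))), 9)) = Mul(Mul(Mul(6, 6), 2), Add(Mul(13, Add(-6, Mul(2, 5))), 9)) = Mul(Mul(36, 2), Add(Mul(13, Add(-6, 10)), 9)) = Mul(72, Add(Mul(13, 4), 9)) = Mul(72, Add(52, 9)) = Mul(72, 61) = 4392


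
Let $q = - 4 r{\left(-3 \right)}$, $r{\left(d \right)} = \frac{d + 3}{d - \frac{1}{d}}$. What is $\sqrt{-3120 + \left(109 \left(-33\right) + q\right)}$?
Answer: $i \sqrt{6717} \approx 81.957 i$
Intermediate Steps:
$r{\left(d \right)} = \frac{3 + d}{d - \frac{1}{d}}$
$q = 0$ ($q = - 4 \left(- \frac{3 \left(3 - 3\right)}{-1 + \left(-3\right)^{2}}\right) = - 4 \left(\left(-3\right) \frac{1}{-1 + 9} \cdot 0\right) = - 4 \left(\left(-3\right) \frac{1}{8} \cdot 0\right) = \left(-4\right) 0 = 0$)
$\sqrt{-3120 + \left(109 \left(-33\right) + q\right)} = \sqrt{-3120 + \left(109 \left(-33\right) + 0\right)} = \sqrt{-3120 + \left(-3597 + 0\right)} = \sqrt{-3120 - 3597} = \sqrt{-6717} = i \sqrt{6717}$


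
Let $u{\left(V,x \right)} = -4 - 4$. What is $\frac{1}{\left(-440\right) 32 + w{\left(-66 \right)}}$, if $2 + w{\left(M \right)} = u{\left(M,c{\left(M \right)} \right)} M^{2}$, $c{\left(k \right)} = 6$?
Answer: $- \frac{1}{48930} \approx -2.0437 \cdot 10^{-5}$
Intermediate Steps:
$u{\left(V,x \right)} = -8$ ($u{\left(V,x \right)} = -4 - 4 = -8$)
$w{\left(M \right)} = -2 - 8 M^{2}$
$\frac{1}{\left(-440\right) 32 + w{\left(-66 \right)}} = \frac{1}{\left(-440\right) 32 - \left(2 + 8 \left(-66\right)^{2}\right)} = \frac{1}{-14080 - 34850} = \frac{1}{-48930} = - \frac{1}{48930}$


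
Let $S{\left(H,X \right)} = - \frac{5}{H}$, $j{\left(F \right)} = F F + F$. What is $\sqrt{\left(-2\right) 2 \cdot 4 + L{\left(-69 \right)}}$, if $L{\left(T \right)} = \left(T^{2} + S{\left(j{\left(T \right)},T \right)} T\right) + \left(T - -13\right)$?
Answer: $\frac{\sqrt{5420569}}{34} \approx 68.477$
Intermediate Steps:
$j{\left(F \right)} = F + F^{2}$ ($j{\left(F \right)} = F^{2} + F = F + F^{2}$)
$L{\left(T \right)} = 13 + T + T^{2} - \frac{5}{1 + T}$ ($L{\left(T \right)} = \left(T^{2} + - \frac{5}{T \left(1 + T\right)} T\right) + \left(T - -13\right) = \left(T^{2} + - 5 \frac{1}{T \left(1 + T\right)} T\right) + \left(T + 13\right) = \left(T^{2} + - \frac{5}{T \left(1 + T\right)} T\right) + \left(13 + T\right) = \left(T^{2} - \frac{5}{1 + T}\right) + \left(13 + T\right) = 13 + T + T^{2} - \frac{5}{1 + T}$)
$\sqrt{\left(-2\right) 2 \cdot 4 + L{\left(-69 \right)}} = \sqrt{\left(-2\right) 2 \cdot 4 + \frac{-5 + \left(1 - 69\right) \left(13 - 69 + \left(-69\right)^{2}\right)}{1 - 69}} = \sqrt{\left(-4\right) 4 + \frac{-5 - 68 \left(13 - 69 + 4761\right)}{-68}} = \sqrt{-16 - \frac{-5 - 319940}{68}} = \sqrt{-16 - - \frac{319945}{68}} = \sqrt{-16 + \frac{319945}{68}} = \sqrt{\frac{318857}{68}} = \frac{\sqrt{5420569}}{34}$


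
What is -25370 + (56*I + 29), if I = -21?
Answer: -26517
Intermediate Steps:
-25370 + (56*I + 29) = -25370 + (56*(-21) + 29) = -25370 + (-1176 + 29) = -25370 - 1147 = -26517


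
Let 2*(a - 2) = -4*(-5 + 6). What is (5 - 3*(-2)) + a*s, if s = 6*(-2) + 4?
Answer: 11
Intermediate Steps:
s = -8 (s = -12 + 4 = -8)
a = 0 (a = 2 + (-4*(-5 + 6))/2 = 2 + (-4*1)/2 = 2 + (1/2)*(-4) = 2 - 2 = 0)
(5 - 3*(-2)) + a*s = (5 - 3*(-2)) + 0*(-8) = (5 + 6) + 0 = 11 + 0 = 11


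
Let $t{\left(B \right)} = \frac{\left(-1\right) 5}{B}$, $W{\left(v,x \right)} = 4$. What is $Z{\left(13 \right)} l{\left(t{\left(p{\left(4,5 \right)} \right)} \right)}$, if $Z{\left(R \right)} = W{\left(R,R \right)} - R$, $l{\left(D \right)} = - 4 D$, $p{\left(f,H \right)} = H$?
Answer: $-36$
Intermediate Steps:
$t{\left(B \right)} = - \frac{5}{B}$
$Z{\left(R \right)} = 4 - R$
$Z{\left(13 \right)} l{\left(t{\left(p{\left(4,5 \right)} \right)} \right)} = \left(4 - 13\right) \left(- 4 \left(- \frac{5}{5}\right)\right) = \left(4 - 13\right) \left(- 4 \left(\left(-5\right) \frac{1}{5}\right)\right) = - 9 \left(\left(-4\right) \left(-1\right)\right) = \left(-9\right) 4 = -36$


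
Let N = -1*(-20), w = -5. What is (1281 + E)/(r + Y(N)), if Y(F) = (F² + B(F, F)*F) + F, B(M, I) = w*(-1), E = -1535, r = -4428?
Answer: 127/1954 ≈ 0.064995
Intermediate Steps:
B(M, I) = 5 (B(M, I) = -5*(-1) = 5)
N = 20
Y(F) = F² + 6*F (Y(F) = (F² + 5*F) + F = F² + 6*F)
(1281 + E)/(r + Y(N)) = (1281 - 1535)/(-4428 + 20*(6 + 20)) = -254/(-4428 + 20*26) = -254/(-4428 + 520) = -254/(-3908) = -254*(-1/3908) = 127/1954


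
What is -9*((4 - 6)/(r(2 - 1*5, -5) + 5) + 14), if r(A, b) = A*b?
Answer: -1251/10 ≈ -125.10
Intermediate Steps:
-9*((4 - 6)/(r(2 - 1*5, -5) + 5) + 14) = -9*((4 - 6)/((2 - 1*5)*(-5) + 5) + 14) = -9*(-2/((2 - 5)*(-5) + 5) + 14) = -9*(-2/(-3*(-5) + 5) + 14) = -9*(-2/(15 + 5) + 14) = -9*(-2/20 + 14) = -9*(-2*1/20 + 14) = -9*(-⅒ + 14) = -9*139/10 = -1251/10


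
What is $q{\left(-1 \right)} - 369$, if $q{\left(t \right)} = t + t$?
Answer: $-371$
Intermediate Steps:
$q{\left(t \right)} = 2 t$
$q{\left(-1 \right)} - 369 = 2 \left(-1\right) - 369 = -2 - 369 = -371$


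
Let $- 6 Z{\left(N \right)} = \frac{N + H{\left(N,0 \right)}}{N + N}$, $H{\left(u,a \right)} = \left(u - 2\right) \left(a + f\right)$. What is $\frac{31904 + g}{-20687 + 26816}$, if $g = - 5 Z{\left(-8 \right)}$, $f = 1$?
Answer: $\frac{510479}{98064} \approx 5.2056$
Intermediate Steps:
$H{\left(u,a \right)} = \left(1 + a\right) \left(-2 + u\right)$ ($H{\left(u,a \right)} = \left(u - 2\right) \left(a + 1\right) = \left(-2 + u\right) \left(1 + a\right) = \left(1 + a\right) \left(-2 + u\right)$)
$Z{\left(N \right)} = - \frac{-2 + 2 N}{12 N}$ ($Z{\left(N \right)} = - \frac{\left(N + \left(-2 + N - 0 + 0 N\right)\right) \frac{1}{N + N}}{6} = - \frac{\left(N + \left(-2 + N + 0 + 0\right)\right) \frac{1}{2 N}}{6} = - \frac{\left(N + \left(-2 + N\right)\right) \frac{1}{2 N}}{6} = - \frac{\left(-2 + 2 N\right) \frac{1}{2 N}}{6} = - \frac{\frac{1}{2} \frac{1}{N} \left(-2 + 2 N\right)}{6} = - \frac{-2 + 2 N}{12 N}$)
$g = \frac{15}{16}$ ($g = - 5 \frac{1 - -8}{6 \left(-8\right)} = - 5 \cdot \frac{1}{6} \left(- \frac{1}{8}\right) \left(1 + 8\right) = - 5 \cdot \frac{1}{6} \left(- \frac{1}{8}\right) 9 = \left(-5\right) \left(- \frac{3}{16}\right) = \frac{15}{16} \approx 0.9375$)
$\frac{31904 + g}{-20687 + 26816} = \frac{31904 + \frac{15}{16}}{-20687 + 26816} = \frac{510479}{16 \cdot 6129} = \frac{510479}{16} \cdot \frac{1}{6129} = \frac{510479}{98064}$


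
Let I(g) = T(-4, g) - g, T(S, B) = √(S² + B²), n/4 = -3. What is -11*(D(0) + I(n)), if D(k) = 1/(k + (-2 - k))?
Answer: -253/2 - 44*√10 ≈ -265.64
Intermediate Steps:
n = -12 (n = 4*(-3) = -12)
D(k) = -½ (D(k) = 1/(-2) = -½)
T(S, B) = √(B² + S²)
I(g) = √(16 + g²) - g (I(g) = √(g² + (-4)²) - g = √(g² + 16) - g = √(16 + g²) - g)
-11*(D(0) + I(n)) = -11*(-½ + (√(16 + (-12)²) - 1*(-12))) = -11*(-½ + (√(16 + 144) + 12)) = -11*(-½ + (√160 + 12)) = -11*(-½ + (4*√10 + 12)) = -11*(-½ + (12 + 4*√10)) = -11*(23/2 + 4*√10) = -253/2 - 44*√10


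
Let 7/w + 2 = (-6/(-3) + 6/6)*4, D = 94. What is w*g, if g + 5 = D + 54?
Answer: 1001/10 ≈ 100.10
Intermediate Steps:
g = 143 (g = -5 + (94 + 54) = -5 + 148 = 143)
w = 7/10 (w = 7/(-2 + (-6/(-3) + 6/6)*4) = 7/(-2 + (-6*(-1/3) + 6*(1/6))*4) = 7/(-2 + (2 + 1)*4) = 7/(-2 + 3*4) = 7/(-2 + 12) = 7/10 ≈ 0.70000)
w*g = (7/10)*143 = 1001/10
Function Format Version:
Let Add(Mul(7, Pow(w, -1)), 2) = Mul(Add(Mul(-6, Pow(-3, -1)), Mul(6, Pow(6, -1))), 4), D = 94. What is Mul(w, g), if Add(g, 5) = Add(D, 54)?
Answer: Rational(1001, 10) ≈ 100.10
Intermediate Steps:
g = 143 (g = Add(-5, Add(94, 54)) = Add(-5, 148) = 143)
w = Rational(7, 10) (w = Mul(7, Pow(Add(-2, Mul(Add(Mul(-6, Pow(-3, -1)), Mul(6, Pow(6, -1))), 4)), -1)) = Mul(7, Pow(Add(-2, Mul(Add(Mul(-6, Rational(-1, 3)), Mul(6, Rational(1, 6))), 4)), -1)) = Mul(7, Pow(Add(-2, Mul(Add(2, 1), 4)), -1)) = Mul(7, Pow(Add(-2, Mul(3, 4)), -1)) = Mul(7, Pow(Add(-2, 12), -1)) = Mul(7, Pow(10, -1)) = Mul(7, Rational(1, 10)) = Rational(7, 10) ≈ 0.70000)
Mul(w, g) = Mul(Rational(7, 10), 143) = Rational(1001, 10)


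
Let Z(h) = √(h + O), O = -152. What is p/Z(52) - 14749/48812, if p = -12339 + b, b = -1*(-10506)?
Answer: -14749/48812 + 1833*I/10 ≈ -0.30216 + 183.3*I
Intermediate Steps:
b = 10506
p = -1833 (p = -12339 + 10506 = -1833)
Z(h) = √(-152 + h) (Z(h) = √(h - 152) = √(-152 + h))
p/Z(52) - 14749/48812 = -1833/√(-152 + 52) - 14749/48812 = -1833*(-I/10) - 14749*1/48812 = -1833*(-I/10) - 14749/48812 = -(-1833)*I/10 - 14749/48812 = 1833*I/10 - 14749/48812 = -14749/48812 + 1833*I/10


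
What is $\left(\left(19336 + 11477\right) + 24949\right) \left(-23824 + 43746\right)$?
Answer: $1110890564$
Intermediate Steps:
$\left(\left(19336 + 11477\right) + 24949\right) \left(-23824 + 43746\right) = \left(30813 + 24949\right) 19922 = 55762 \cdot 19922 = 1110890564$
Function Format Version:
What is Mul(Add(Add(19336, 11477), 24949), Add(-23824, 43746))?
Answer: 1110890564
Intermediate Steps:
Mul(Add(Add(19336, 11477), 24949), Add(-23824, 43746)) = Mul(Add(30813, 24949), 19922) = Mul(55762, 19922) = 1110890564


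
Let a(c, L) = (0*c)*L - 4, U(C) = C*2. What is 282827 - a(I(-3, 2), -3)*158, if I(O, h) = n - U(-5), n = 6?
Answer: 283459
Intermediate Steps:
U(C) = 2*C
I(O, h) = 16 (I(O, h) = 6 - 2*(-5) = 6 - 1*(-10) = 6 + 10 = 16)
a(c, L) = -4 (a(c, L) = 0*L - 4 = 0 - 4 = -4)
282827 - a(I(-3, 2), -3)*158 = 282827 - (-4)*158 = 282827 - 1*(-632) = 282827 + 632 = 283459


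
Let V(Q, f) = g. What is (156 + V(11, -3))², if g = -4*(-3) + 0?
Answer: 28224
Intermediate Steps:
g = 12 (g = 12 + 0 = 12)
V(Q, f) = 12
(156 + V(11, -3))² = (156 + 12)² = 168² = 28224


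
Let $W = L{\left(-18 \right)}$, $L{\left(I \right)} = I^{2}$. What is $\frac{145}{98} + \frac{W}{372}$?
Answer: $\frac{7141}{3038} \approx 2.3506$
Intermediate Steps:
$W = 324$ ($W = \left(-18\right)^{2} = 324$)
$\frac{145}{98} + \frac{W}{372} = \frac{145}{98} + \frac{324}{372} = 145 \cdot \frac{1}{98} + 324 \cdot \frac{1}{372} = \frac{145}{98} + \frac{27}{31} = \frac{7141}{3038}$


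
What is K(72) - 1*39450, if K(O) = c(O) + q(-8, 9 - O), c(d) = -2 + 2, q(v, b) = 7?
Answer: -39443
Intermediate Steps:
c(d) = 0
K(O) = 7 (K(O) = 0 + 7 = 7)
K(72) - 1*39450 = 7 - 1*39450 = 7 - 39450 = -39443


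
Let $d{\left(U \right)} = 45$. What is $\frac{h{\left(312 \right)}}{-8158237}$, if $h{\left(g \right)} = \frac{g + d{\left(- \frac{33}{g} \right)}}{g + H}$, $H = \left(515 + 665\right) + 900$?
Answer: $- \frac{357}{19514502904} \approx -1.8294 \cdot 10^{-8}$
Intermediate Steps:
$H = 2080$ ($H = 1180 + 900 = 2080$)
$h{\left(g \right)} = \frac{45 + g}{2080 + g}$ ($h{\left(g \right)} = \frac{g + 45}{g + 2080} = \frac{45 + g}{2080 + g}$)
$\frac{h{\left(312 \right)}}{-8158237} = \frac{\frac{1}{2080 + 312} \left(45 + 312\right)}{-8158237} = \frac{1}{2392} \cdot 357 \left(- \frac{1}{8158237}\right) = \frac{357}{2392} \left(- \frac{1}{8158237}\right) = - \frac{357}{19514502904}$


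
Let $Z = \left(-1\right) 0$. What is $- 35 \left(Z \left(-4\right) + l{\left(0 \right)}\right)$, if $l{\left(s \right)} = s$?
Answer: $0$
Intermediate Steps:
$Z = 0$
$- 35 \left(Z \left(-4\right) + l{\left(0 \right)}\right) = - 35 \left(0 \left(-4\right) + 0\right) = - 35 \left(0 + 0\right) = \left(-35\right) 0 = 0$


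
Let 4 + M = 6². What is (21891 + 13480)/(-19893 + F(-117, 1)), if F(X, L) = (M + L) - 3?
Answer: -35371/19863 ≈ -1.7807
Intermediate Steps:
M = 32 (M = -4 + 6² = -4 + 36 = 32)
F(X, L) = 29 + L (F(X, L) = (32 + L) - 3 = 29 + L)
(21891 + 13480)/(-19893 + F(-117, 1)) = (21891 + 13480)/(-19893 + (29 + 1)) = 35371/(-19893 + 30) = 35371/(-19863) = 35371*(-1/19863) = -35371/19863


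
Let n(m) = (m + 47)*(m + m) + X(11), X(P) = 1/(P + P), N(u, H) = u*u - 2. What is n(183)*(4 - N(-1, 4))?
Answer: 9259805/22 ≈ 4.2090e+5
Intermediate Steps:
N(u, H) = -2 + u² (N(u, H) = u² - 2 = -2 + u²)
X(P) = 1/(2*P)
n(m) = 1/22 + 2*m*(47 + m) (n(m) = (m + 47)*(m + m) + (½)/11 = (47 + m)*(2*m) + (½)*(1/11) = 2*m*(47 + m) + 1/22 = 1/22 + 2*m*(47 + m))
n(183)*(4 - N(-1, 4)) = (1/22 + 2*183² + 94*183)*(4 - (-2 + (-1)²)) = (1/22 + 2*33489 + 17202)*(4 - (-2 + 1)) = (1/22 + 66978 + 17202)*(4 - 1*(-1)) = 1851961*(4 + 1)/22 = (1851961/22)*5 = 9259805/22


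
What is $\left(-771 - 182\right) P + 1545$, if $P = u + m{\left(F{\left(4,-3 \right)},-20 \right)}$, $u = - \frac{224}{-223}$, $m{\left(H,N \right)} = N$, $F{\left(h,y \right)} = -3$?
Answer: $\frac{4381443}{223} \approx 19648.0$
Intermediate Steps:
$u = \frac{224}{223}$ ($u = \left(-224\right) \left(- \frac{1}{223}\right) = \frac{224}{223} \approx 1.0045$)
$P = - \frac{4236}{223}$ ($P = \frac{224}{223} - 20 = - \frac{4236}{223} \approx -18.996$)
$\left(-771 - 182\right) P + 1545 = \left(-771 - 182\right) \left(- \frac{4236}{223}\right) + 1545 = \left(-953\right) \left(- \frac{4236}{223}\right) + 1545 = \frac{4036908}{223} + 1545 = \frac{4381443}{223}$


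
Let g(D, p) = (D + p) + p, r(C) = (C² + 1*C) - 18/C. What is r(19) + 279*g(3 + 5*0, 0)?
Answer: 23105/19 ≈ 1216.1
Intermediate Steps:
r(C) = C + C² - 18/C (r(C) = (C² + C) - 18/C = (C + C²) - 18/C = C + C² - 18/C)
g(D, p) = D + 2*p
r(19) + 279*g(3 + 5*0, 0) = (19 + 19² - 18/19) + 279*((3 + 5*0) + 2*0) = (19 + 361 - 18*1/19) + 279*((3 + 0) + 0) = (19 + 361 - 18/19) + 279*(3 + 0) = 7202/19 + 279*3 = 7202/19 + 837 = 23105/19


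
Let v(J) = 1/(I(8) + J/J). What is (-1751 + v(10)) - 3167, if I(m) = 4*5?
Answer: -103277/21 ≈ -4918.0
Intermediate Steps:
I(m) = 20
v(J) = 1/21 (v(J) = 1/(20 + J/J) = 1/(20 + 1) = 1/21)
(-1751 + v(10)) - 3167 = (-1751 + 1/21) - 3167 = -36770/21 - 3167 = -103277/21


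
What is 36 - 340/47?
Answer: 1352/47 ≈ 28.766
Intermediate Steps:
36 - 340/47 = 1352/47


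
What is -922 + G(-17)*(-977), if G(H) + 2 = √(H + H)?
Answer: 1032 - 977*I*√34 ≈ 1032.0 - 5696.8*I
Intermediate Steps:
G(H) = -2 + √2*√H (G(H) = -2 + √(H + H) = -2 + √(2*H) = -2 + √2*√H)
-922 + G(-17)*(-977) = -922 + (-2 + √2*√(-17))*(-977) = -922 + (-2 + √2*(I*√17))*(-977) = -922 + (-2 + I*√34)*(-977) = -922 + (1954 - 977*I*√34) = 1032 - 977*I*√34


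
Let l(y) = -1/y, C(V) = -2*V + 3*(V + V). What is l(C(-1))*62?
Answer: 31/2 ≈ 15.500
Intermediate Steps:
C(V) = 4*V (C(V) = -2*V + 3*(2*V) = -2*V + 6*V = 4*V)
l(C(-1))*62 = -1/(4*(-1))*62 = -1/(-4)*62 = -1*(-1/4)*62 = (1/4)*62 = 31/2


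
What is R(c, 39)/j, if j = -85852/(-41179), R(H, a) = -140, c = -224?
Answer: -1441265/21463 ≈ -67.151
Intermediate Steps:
j = 85852/41179 (j = -85852*(-1/41179) = 85852/41179 ≈ 2.0849)
R(c, 39)/j = -140/85852/41179 = -140*41179/85852 = -1441265/21463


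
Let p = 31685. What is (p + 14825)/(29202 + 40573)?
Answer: 9302/13955 ≈ 0.66657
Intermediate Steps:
(p + 14825)/(29202 + 40573) = (31685 + 14825)/(29202 + 40573) = 46510/69775 = 46510*(1/69775) = 9302/13955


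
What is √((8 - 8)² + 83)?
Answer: √83 ≈ 9.1104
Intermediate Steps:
√((8 - 8)² + 83) = √(0² + 83) = √(0 + 83) = √83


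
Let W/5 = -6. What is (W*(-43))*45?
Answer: 58050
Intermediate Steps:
W = -30 (W = 5*(-6) = -30)
(W*(-43))*45 = -30*(-43)*45 = 1290*45 = 58050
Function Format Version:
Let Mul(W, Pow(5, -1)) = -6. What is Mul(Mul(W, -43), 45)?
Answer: 58050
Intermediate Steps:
W = -30 (W = Mul(5, -6) = -30)
Mul(Mul(W, -43), 45) = Mul(Mul(-30, -43), 45) = Mul(1290, 45) = 58050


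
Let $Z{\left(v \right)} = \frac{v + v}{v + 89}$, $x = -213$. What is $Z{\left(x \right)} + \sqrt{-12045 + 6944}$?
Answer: $\frac{213}{62} + i \sqrt{5101} \approx 3.4355 + 71.421 i$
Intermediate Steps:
$Z{\left(v \right)} = \frac{2 v}{89 + v}$
$Z{\left(x \right)} + \sqrt{-12045 + 6944} = 2 \left(-213\right) \frac{1}{89 - 213} + \sqrt{-12045 + 6944} = 2 \left(-213\right) \frac{1}{-124} + \sqrt{-5101} = 2 \left(-213\right) \left(- \frac{1}{124}\right) + i \sqrt{5101} = \frac{213}{62} + i \sqrt{5101}$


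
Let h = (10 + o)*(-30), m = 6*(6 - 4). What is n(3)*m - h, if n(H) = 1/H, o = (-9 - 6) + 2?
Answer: -86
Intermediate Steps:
m = 12 (m = 6*2 = 12)
o = -13 (o = -15 + 2 = -13)
h = 90 (h = (10 - 13)*(-30) = -3*(-30) = 90)
n(3)*m - h = 12/3 - 1*90 = (1/3)*12 - 90 = 4 - 90 = -86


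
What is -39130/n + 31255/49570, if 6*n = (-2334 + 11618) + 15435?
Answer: -2173090451/245064166 ≈ -8.8674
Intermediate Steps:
n = 24719/6 (n = ((-2334 + 11618) + 15435)/6 = (9284 + 15435)/6 = (⅙)*24719 = 24719/6 ≈ 4119.8)
-39130/n + 31255/49570 = -39130/24719/6 + 31255/49570 = -39130*6/24719 + 31255*(1/49570) = -234780/24719 + 6251/9914 = -2173090451/245064166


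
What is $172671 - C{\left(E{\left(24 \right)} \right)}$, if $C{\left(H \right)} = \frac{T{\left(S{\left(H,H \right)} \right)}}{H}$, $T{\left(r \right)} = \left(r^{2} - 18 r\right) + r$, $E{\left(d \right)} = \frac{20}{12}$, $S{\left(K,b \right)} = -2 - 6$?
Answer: $172551$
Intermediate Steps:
$S{\left(K,b \right)} = -8$ ($S{\left(K,b \right)} = -2 - 6 = -8$)
$E{\left(d \right)} = \frac{5}{3}$ ($E{\left(d \right)} = 20 \cdot \frac{1}{12} = \frac{5}{3}$)
$T{\left(r \right)} = r^{2} - 17 r$
$C{\left(H \right)} = \frac{200}{H}$ ($C{\left(H \right)} = \frac{\left(-8\right) \left(-17 - 8\right)}{H} = \frac{\left(-8\right) \left(-25\right)}{H} = \frac{200}{H}$)
$172671 - C{\left(E{\left(24 \right)} \right)} = 172671 - \frac{200}{\frac{5}{3}} = 172671 - 200 \cdot \frac{3}{5} = 172671 - 120 = 172551$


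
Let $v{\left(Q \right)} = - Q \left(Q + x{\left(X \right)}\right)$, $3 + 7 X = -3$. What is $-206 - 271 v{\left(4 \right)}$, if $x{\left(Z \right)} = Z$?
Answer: $\frac{22406}{7} \approx 3200.9$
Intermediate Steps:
$X = - \frac{6}{7}$ ($X = - \frac{3}{7} + \frac{1}{7} \left(-3\right) = - \frac{3}{7} - \frac{3}{7} = - \frac{6}{7} \approx -0.85714$)
$v{\left(Q \right)} = - Q \left(- \frac{6}{7} + Q\right)$ ($v{\left(Q \right)} = - Q \left(Q - \frac{6}{7}\right) = - Q \left(- \frac{6}{7} + Q\right)$)
$-206 - 271 v{\left(4 \right)} = -206 - 271 \cdot \frac{1}{7} \cdot 4 \left(6 - 28\right) = -206 - 271 \cdot \frac{1}{7} \cdot 4 \left(-22\right) = -206 - - \frac{23848}{7} = -206 + \frac{23848}{7} = \frac{22406}{7}$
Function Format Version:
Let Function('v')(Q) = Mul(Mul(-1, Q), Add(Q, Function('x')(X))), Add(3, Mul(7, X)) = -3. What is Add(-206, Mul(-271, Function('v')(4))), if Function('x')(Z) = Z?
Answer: Rational(22406, 7) ≈ 3200.9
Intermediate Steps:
X = Rational(-6, 7) (X = Add(Rational(-3, 7), Mul(Rational(1, 7), -3)) = Add(Rational(-3, 7), Rational(-3, 7)) = Rational(-6, 7) ≈ -0.85714)
Function('v')(Q) = Mul(-1, Q, Add(Rational(-6, 7), Q)) (Function('v')(Q) = Mul(Mul(-1, Q), Add(Q, Rational(-6, 7))) = Mul(Mul(-1, Q), Add(Rational(-6, 7), Q)) = Mul(-1, Q, Add(Rational(-6, 7), Q)))
Add(-206, Mul(-271, Function('v')(4))) = Add(-206, Mul(-271, Mul(Rational(1, 7), 4, Add(6, Mul(-7, 4))))) = Add(-206, Mul(-271, Mul(Rational(1, 7), 4, Add(6, -28)))) = Add(-206, Mul(-271, Mul(Rational(1, 7), 4, -22))) = Add(-206, Mul(-271, Rational(-88, 7))) = Add(-206, Rational(23848, 7)) = Rational(22406, 7)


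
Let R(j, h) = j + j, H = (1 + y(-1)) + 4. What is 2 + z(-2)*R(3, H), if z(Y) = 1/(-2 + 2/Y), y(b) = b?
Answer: 0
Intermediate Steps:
H = 4 (H = (1 - 1) + 4 = 0 + 4 = 4)
R(j, h) = 2*j
2 + z(-2)*R(3, H) = 2 + (-1*(-2)/(-2 + 2*(-2)))*(2*3) = 2 - 1*(-2)/(-2 - 4)*6 = 2 - 1*(-2)/(-6)*6 = 2 - 1*(-2)*(-⅙)*6 = 2 - ⅓*6 = 2 - 2 = 0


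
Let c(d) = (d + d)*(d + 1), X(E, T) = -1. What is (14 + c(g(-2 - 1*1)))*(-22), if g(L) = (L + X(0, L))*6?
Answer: -24596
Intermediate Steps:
g(L) = -6 + 6*L (g(L) = (L - 1)*6 = (-1 + L)*6 = -6 + 6*L)
c(d) = 2*d*(1 + d) (c(d) = (2*d)*(1 + d) = 2*d*(1 + d))
(14 + c(g(-2 - 1*1)))*(-22) = (14 + 2*(-6 + 6*(-2 - 1*1))*(1 + (-6 + 6*(-2 - 1*1))))*(-22) = (14 + 2*(-6 + 6*(-2 - 1))*(1 + (-6 + 6*(-2 - 1))))*(-22) = (14 + 2*(-6 + 6*(-3))*(1 + (-6 + 6*(-3))))*(-22) = (14 + 2*(-6 - 18)*(1 + (-6 - 18)))*(-22) = (14 + 2*(-24)*(1 - 24))*(-22) = (14 + 2*(-24)*(-23))*(-22) = (14 + 1104)*(-22) = 1118*(-22) = -24596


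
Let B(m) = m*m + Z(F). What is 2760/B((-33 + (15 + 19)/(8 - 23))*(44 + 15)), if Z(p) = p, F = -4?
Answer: 621000/974125621 ≈ 0.00063749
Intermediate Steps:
B(m) = -4 + m² (B(m) = m*m - 4 = m² - 4 = -4 + m²)
2760/B((-33 + (15 + 19)/(8 - 23))*(44 + 15)) = 2760/(-4 + ((-33 + (15 + 19)/(8 - 23))*(44 + 15))²) = 2760/(-4 + ((-33 + 34/(-15))*59)²) = 2760/(-4 + ((-33 + 34*(-1/15))*59)²) = 2760/(-4 + ((-33 - 34/15)*59)²) = 2760/(-4 + (-529/15*59)²) = 2760/(-4 + (-31211/15)²) = 2760/(-4 + 974126521/225) = 2760/(974125621/225) = 2760*(225/974125621) = 621000/974125621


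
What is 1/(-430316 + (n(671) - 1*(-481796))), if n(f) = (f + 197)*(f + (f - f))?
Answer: 1/633908 ≈ 1.5775e-6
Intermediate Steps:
n(f) = f*(197 + f) (n(f) = (197 + f)*(f + 0) = (197 + f)*f = f*(197 + f))
1/(-430316 + (n(671) - 1*(-481796))) = 1/(-430316 + (671*(197 + 671) - 1*(-481796))) = 1/(-430316 + (671*868 + 481796)) = 1/(-430316 + (582428 + 481796)) = 1/(-430316 + 1064224) = 1/633908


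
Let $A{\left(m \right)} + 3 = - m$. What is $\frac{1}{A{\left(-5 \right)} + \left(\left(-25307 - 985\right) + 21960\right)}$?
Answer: $- \frac{1}{4330} \approx -0.00023095$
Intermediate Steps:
$A{\left(m \right)} = -3 - m$
$\frac{1}{A{\left(-5 \right)} + \left(\left(-25307 - 985\right) + 21960\right)} = \frac{1}{\left(-3 - -5\right) + \left(\left(-25307 - 985\right) + 21960\right)} = \frac{1}{\left(-3 + 5\right) + \left(-26292 + 21960\right)} = \frac{1}{2 - 4332} = \frac{1}{-4330} = - \frac{1}{4330}$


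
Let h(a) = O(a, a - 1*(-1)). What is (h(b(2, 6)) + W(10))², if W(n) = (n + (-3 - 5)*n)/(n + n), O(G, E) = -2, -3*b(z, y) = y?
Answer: 121/4 ≈ 30.250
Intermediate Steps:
b(z, y) = -y/3
h(a) = -2
W(n) = -7/2 (W(n) = (n - 8*n)/((2*n)) = (-7*n)*(1/(2*n)) = -7/2)
(h(b(2, 6)) + W(10))² = (-2 - 7/2)² = (-11/2)² = 121/4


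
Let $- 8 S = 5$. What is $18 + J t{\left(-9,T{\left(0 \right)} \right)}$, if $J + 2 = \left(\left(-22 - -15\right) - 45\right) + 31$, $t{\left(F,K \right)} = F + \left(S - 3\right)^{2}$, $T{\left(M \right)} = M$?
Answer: $- \frac{4943}{64} \approx -77.234$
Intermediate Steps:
$S = - \frac{5}{8}$ ($S = \left(- \frac{1}{8}\right) 5 = - \frac{5}{8} \approx -0.625$)
$t{\left(F,K \right)} = \frac{841}{64} + F$ ($t{\left(F,K \right)} = F + \left(- \frac{5}{8} - 3\right)^{2} = F + \left(- \frac{29}{8}\right)^{2} = F + \frac{841}{64} = \frac{841}{64} + F$)
$J = -23$ ($J = -2 + \left(\left(\left(-22 - -15\right) - 45\right) + 31\right) = -2 + \left(\left(\left(-22 + 15\right) - 45\right) + 31\right) = -2 + \left(\left(-7 - 45\right) + 31\right) = -2 + \left(-52 + 31\right) = -2 - 21 = -23$)
$18 + J t{\left(-9,T{\left(0 \right)} \right)} = 18 - 23 \left(\frac{841}{64} - 9\right) = 18 - \frac{6095}{64} = - \frac{4943}{64}$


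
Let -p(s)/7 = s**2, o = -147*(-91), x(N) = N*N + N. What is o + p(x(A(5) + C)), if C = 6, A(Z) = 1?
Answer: -8575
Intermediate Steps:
x(N) = N + N**2 (x(N) = N**2 + N = N + N**2)
o = 13377
p(s) = -7*s**2
o + p(x(A(5) + C)) = 13377 - 7*(1 + 6)**2*(1 + (1 + 6))**2 = 13377 - 7*49*(1 + 7)**2 = 13377 - 7*(7*8)**2 = 13377 - 7*56**2 = 13377 - 7*3136 = 13377 - 21952 = -8575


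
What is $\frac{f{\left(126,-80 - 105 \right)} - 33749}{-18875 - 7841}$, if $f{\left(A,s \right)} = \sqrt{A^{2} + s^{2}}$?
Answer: $\frac{33749}{26716} - \frac{\sqrt{50101}}{26716} \approx 1.2549$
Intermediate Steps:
$\frac{f{\left(126,-80 - 105 \right)} - 33749}{-18875 - 7841} = \frac{\sqrt{126^{2} + \left(-80 - 105\right)^{2}} - 33749}{-18875 - 7841} = \frac{\sqrt{15876 + \left(-80 - 105\right)^{2}} - 33749}{-26716} = \left(\sqrt{15876 + \left(-185\right)^{2}} - 33749\right) \left(- \frac{1}{26716}\right) = \left(\sqrt{15876 + 34225} - 33749\right) \left(- \frac{1}{26716}\right) = \left(\sqrt{50101} - 33749\right) \left(- \frac{1}{26716}\right) = \left(-33749 + \sqrt{50101}\right) \left(- \frac{1}{26716}\right) = \frac{33749}{26716} - \frac{\sqrt{50101}}{26716}$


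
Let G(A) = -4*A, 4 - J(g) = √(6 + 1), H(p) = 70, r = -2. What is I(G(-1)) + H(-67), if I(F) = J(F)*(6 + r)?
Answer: 86 - 4*√7 ≈ 75.417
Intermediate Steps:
J(g) = 4 - √7 (J(g) = 4 - √(6 + 1) = 4 - √7)
I(F) = 16 - 4*√7 (I(F) = (4 - √7)*(6 - 2) = (4 - √7)*4 = 16 - 4*√7)
I(G(-1)) + H(-67) = (16 - 4*√7) + 70 = 86 - 4*√7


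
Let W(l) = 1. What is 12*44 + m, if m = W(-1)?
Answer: 529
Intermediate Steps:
m = 1
12*44 + m = 12*44 + 1 = 528 + 1 = 529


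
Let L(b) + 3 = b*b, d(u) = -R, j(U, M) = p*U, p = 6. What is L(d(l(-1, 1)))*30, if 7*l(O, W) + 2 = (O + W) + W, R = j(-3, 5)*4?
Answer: 155430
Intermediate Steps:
j(U, M) = 6*U
R = -72 (R = (6*(-3))*4 = -18*4 = -72)
l(O, W) = -2/7 + O/7 + 2*W/7 (l(O, W) = -2/7 + ((O + W) + W)/7 = -2/7 + (O + 2*W)/7 = -2/7 + (O/7 + 2*W/7) = -2/7 + O/7 + 2*W/7)
d(u) = 72 (d(u) = -1*(-72) = 72)
L(b) = -3 + b² (L(b) = -3 + b*b = -3 + b²)
L(d(l(-1, 1)))*30 = (-3 + 72²)*30 = (-3 + 5184)*30 = 5181*30 = 155430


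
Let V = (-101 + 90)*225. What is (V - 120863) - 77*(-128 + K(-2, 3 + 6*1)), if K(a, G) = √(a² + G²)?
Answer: -113482 - 77*√85 ≈ -1.1419e+5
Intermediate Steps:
V = -2475 (V = -11*225 = -2475)
K(a, G) = √(G² + a²)
(V - 120863) - 77*(-128 + K(-2, 3 + 6*1)) = (-2475 - 120863) - 77*(-128 + √((3 + 6*1)² + (-2)²)) = -123338 - 77*(-128 + √((3 + 6)² + 4)) = -123338 - 77*(-128 + √(9² + 4)) = -123338 - 77*(-128 + √(81 + 4)) = -123338 - 77*(-128 + √85) = -123338 + (9856 - 77*√85) = -113482 - 77*√85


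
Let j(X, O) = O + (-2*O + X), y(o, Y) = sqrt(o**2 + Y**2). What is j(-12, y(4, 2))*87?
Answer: -1044 - 174*sqrt(5) ≈ -1433.1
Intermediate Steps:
y(o, Y) = sqrt(Y**2 + o**2)
j(X, O) = X - O (j(X, O) = O + (X - 2*O) = X - O)
j(-12, y(4, 2))*87 = (-12 - sqrt(2**2 + 4**2))*87 = (-12 - sqrt(4 + 16))*87 = (-12 - sqrt(20))*87 = (-12 - 2*sqrt(5))*87 = -1044 - 174*sqrt(5)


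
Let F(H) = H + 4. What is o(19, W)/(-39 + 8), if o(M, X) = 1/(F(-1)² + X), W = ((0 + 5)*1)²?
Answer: -1/1054 ≈ -0.00094877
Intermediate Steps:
F(H) = 4 + H
W = 25 (W = (5*1)² = 5² = 25)
o(M, X) = 1/(9 + X) (o(M, X) = 1/((4 - 1)² + X) = 1/(3² + X) = 1/(9 + X))
o(19, W)/(-39 + 8) = 1/((-39 + 8)*(9 + 25)) = 1/(-31*34) = -1/31*1/34 = -1/1054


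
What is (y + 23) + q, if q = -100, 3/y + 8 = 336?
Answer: -25253/328 ≈ -76.991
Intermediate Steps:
y = 3/328 (y = 3/(-8 + 336) = 3/328 ≈ 0.0091463)
(y + 23) + q = (3/328 + 23) - 100 = 7547/328 - 100 = -25253/328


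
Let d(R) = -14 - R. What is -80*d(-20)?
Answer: -480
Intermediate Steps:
-80*d(-20) = -80*(-14 - 1*(-20)) = -80*(-14 + 20) = -80*6 = -480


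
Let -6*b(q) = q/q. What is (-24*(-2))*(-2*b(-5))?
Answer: 16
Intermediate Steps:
b(q) = -1/6 (b(q) = -q/(6*q) = -1/6*1 = -1/6)
(-24*(-2))*(-2*b(-5)) = (-24*(-2))*(-2*(-1/6)) = 48*(1/3) = 16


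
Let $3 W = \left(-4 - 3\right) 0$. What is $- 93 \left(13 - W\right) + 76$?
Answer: $-1133$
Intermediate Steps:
$W = 0$ ($W = \frac{\left(-4 - 3\right) 0}{3} = \frac{\left(-7\right) 0}{3} = \frac{1}{3} \cdot 0 = 0$)
$- 93 \left(13 - W\right) + 76 = - 93 \left(13 - 0\right) + 76 = - 93 \left(13 + 0\right) + 76 = \left(-93\right) 13 + 76 = -1209 + 76 = -1133$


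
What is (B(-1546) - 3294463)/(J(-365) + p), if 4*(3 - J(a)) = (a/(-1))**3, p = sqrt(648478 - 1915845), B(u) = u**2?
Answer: 58634378346948/788198712997547 + 4823184*I*sqrt(1267367)/788198712997547 ≈ 0.07439 + 6.8889e-6*I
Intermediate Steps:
p = I*sqrt(1267367) (p = sqrt(-1267367) = I*sqrt(1267367) ≈ 1125.8*I)
J(a) = 3 + a**3/4 (J(a) = 3 - (-a**3)/4 = 3 - (-1)*a**3/4 = 3 + a**3/4)
(B(-1546) - 3294463)/(J(-365) + p) = ((-1546)**2 - 3294463)/((3 + (1/4)*(-365)**3) + I*sqrt(1267367)) = (2390116 - 3294463)/((3 + (1/4)*(-48627125)) + I*sqrt(1267367)) = -904347/((3 - 48627125/4) + I*sqrt(1267367)) = -904347/(-48627113/4 + I*sqrt(1267367))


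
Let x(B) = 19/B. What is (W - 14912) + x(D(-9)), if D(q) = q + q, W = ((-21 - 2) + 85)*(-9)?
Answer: -278479/18 ≈ -15471.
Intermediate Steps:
W = -558 (W = (-23 + 85)*(-9) = 62*(-9) = -558)
D(q) = 2*q
(W - 14912) + x(D(-9)) = (-558 - 14912) + 19/((2*(-9))) = -15470 + 19/(-18) = -15470 + 19*(-1/18) = -15470 - 19/18 = -278479/18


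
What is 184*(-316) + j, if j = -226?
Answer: -58370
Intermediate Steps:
184*(-316) + j = 184*(-316) - 226 = -58144 - 226 = -58370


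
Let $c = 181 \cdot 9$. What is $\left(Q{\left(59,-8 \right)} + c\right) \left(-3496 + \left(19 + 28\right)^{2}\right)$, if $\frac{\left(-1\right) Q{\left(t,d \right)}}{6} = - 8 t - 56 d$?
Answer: $-2281851$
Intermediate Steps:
$c = 1629$
$Q{\left(t,d \right)} = 48 t + 336 d$ ($Q{\left(t,d \right)} = - 6 \left(- 8 t - 56 d\right) = - 6 \left(- 56 d - 8 t\right) = 48 t + 336 d$)
$\left(Q{\left(59,-8 \right)} + c\right) \left(-3496 + \left(19 + 28\right)^{2}\right) = \left(\left(48 \cdot 59 + 336 \left(-8\right)\right) + 1629\right) \left(-3496 + \left(19 + 28\right)^{2}\right) = \left(\left(2832 - 2688\right) + 1629\right) \left(-3496 + 47^{2}\right) = \left(144 + 1629\right) \left(-3496 + 2209\right) = 1773 \left(-1287\right) = -2281851$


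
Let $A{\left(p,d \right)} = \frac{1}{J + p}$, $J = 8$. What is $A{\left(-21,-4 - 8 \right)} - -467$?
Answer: $\frac{6070}{13} \approx 466.92$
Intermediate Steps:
$A{\left(p,d \right)} = \frac{1}{8 + p}$
$A{\left(-21,-4 - 8 \right)} - -467 = \frac{1}{8 - 21} - -467 = \frac{1}{-13} + 467 = - \frac{1}{13} + 467 = \frac{6070}{13}$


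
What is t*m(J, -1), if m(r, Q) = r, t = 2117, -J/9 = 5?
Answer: -95265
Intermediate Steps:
J = -45 (J = -9*5 = -45)
t*m(J, -1) = 2117*(-45) = -95265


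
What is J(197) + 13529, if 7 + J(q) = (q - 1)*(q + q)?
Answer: 90746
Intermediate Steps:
J(q) = -7 + 2*q*(-1 + q) (J(q) = -7 + (q - 1)*(q + q) = -7 + (-1 + q)*(2*q) = -7 + 2*q*(-1 + q))
J(197) + 13529 = (-7 - 2*197 + 2*197²) + 13529 = (-7 - 394 + 2*38809) + 13529 = (-7 - 394 + 77618) + 13529 = 77217 + 13529 = 90746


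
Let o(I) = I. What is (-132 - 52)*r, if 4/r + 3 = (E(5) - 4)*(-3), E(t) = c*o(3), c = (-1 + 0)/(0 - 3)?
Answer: -368/3 ≈ -122.67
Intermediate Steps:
c = ⅓ (c = -1/(-3) = -1*(-⅓) = ⅓ ≈ 0.33333)
E(t) = 1 (E(t) = (⅓)*3 = 1)
r = ⅔ (r = 4/(-3 + (1 - 4)*(-3)) = 4/(-3 - 3*(-3)) = 4/(-3 + 9) = 4/6 = 4*(⅙) = ⅔ ≈ 0.66667)
(-132 - 52)*r = (-132 - 52)*(⅔) = -184*⅔ = -368/3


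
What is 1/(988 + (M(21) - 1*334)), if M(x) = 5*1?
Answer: 1/659 ≈ 0.0015175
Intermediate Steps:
M(x) = 5
1/(988 + (M(21) - 1*334)) = 1/(988 + (5 - 1*334)) = 1/(988 + (5 - 334)) = 1/(988 - 329) = 1/659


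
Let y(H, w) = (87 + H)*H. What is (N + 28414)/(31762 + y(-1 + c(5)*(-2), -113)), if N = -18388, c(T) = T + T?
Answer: 5013/15188 ≈ 0.33006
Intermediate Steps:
c(T) = 2*T
y(H, w) = H*(87 + H)
(N + 28414)/(31762 + y(-1 + c(5)*(-2), -113)) = (-18388 + 28414)/(31762 + (-1 + (2*5)*(-2))*(87 + (-1 + (2*5)*(-2)))) = 10026/(31762 + (-1 + 10*(-2))*(87 + (-1 + 10*(-2)))) = 10026/(31762 + (-1 - 20)*(87 + (-1 - 20))) = 10026/(31762 - 21*(87 - 21)) = 10026/(31762 - 21*66) = 10026/(31762 - 1386) = 10026/30376 = 10026*(1/30376) = 5013/15188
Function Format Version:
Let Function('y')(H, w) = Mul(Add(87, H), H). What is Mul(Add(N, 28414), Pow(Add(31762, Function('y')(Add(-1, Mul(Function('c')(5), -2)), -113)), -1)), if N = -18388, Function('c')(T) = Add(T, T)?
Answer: Rational(5013, 15188) ≈ 0.33006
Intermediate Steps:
Function('c')(T) = Mul(2, T)
Function('y')(H, w) = Mul(H, Add(87, H))
Mul(Add(N, 28414), Pow(Add(31762, Function('y')(Add(-1, Mul(Function('c')(5), -2)), -113)), -1)) = Mul(Add(-18388, 28414), Pow(Add(31762, Mul(Add(-1, Mul(Mul(2, 5), -2)), Add(87, Add(-1, Mul(Mul(2, 5), -2))))), -1)) = Mul(10026, Pow(Add(31762, Mul(Add(-1, Mul(10, -2)), Add(87, Add(-1, Mul(10, -2))))), -1)) = Mul(10026, Pow(Add(31762, Mul(Add(-1, -20), Add(87, Add(-1, -20)))), -1)) = Mul(10026, Pow(Add(31762, Mul(-21, Add(87, -21))), -1)) = Mul(10026, Pow(Add(31762, Mul(-21, 66)), -1)) = Mul(10026, Pow(Add(31762, -1386), -1)) = Mul(10026, Pow(30376, -1)) = Mul(10026, Rational(1, 30376)) = Rational(5013, 15188)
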